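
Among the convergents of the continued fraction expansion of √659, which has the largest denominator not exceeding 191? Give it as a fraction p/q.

√659 = [25; 1, 2, 25, 2, 1, 50, …] (period length 6).
Convergents:
  p_0/q_0 = 25/1
  p_1/q_1 = 26/1
  p_2/q_2 = 77/3
  p_3/q_3 = 1951/76
  p_4/q_4 = 3979/155
  p_5/q_5 = 5930/231
q_4 = 155 ≤ 191 < 231 = q_5, so the answer is 3979/155.

3979/155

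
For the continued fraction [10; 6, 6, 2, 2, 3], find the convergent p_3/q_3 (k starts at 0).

813/80

Using pₖ = aₖpₖ₋₁ + pₖ₋₂, qₖ = aₖqₖ₋₁ + qₖ₋₂ (with p₋₁=1, p₋₂=0, q₋₁=0, q₋₂=1):
  k=0: a=10, p=10, q=1
  k=1: a=6, p=61, q=6
  k=2: a=6, p=376, q=37
  k=3: a=2, p=813, q=80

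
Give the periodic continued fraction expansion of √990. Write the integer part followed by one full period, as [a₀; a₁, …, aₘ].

a₀ = ⌊√990⌋ = 31.
With m₀=0, d₀=1 and mₖ₊₁ = dₖaₖ − mₖ, dₖ₊₁ = (n − mₖ₊₁²)/dₖ, aₖ₊₁ = ⌊(a₀+mₖ₊₁)/dₖ₊₁⌋:
  k=1: m=31, d=29, a=2
  k=2: m=27, d=9, a=6
  k=3: m=27, d=29, a=2
  k=4: m=31, d=1, a=62
d=1 and a=2a₀=62 at k=4, so the next step gives (m, d) = (31, 29) again — its k=1 value — and the period has length 4.

[31; 2, 6, 2, 62]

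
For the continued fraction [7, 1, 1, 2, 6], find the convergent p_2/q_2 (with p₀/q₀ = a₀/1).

15/2

Using pₖ = aₖpₖ₋₁ + pₖ₋₂, qₖ = aₖqₖ₋₁ + qₖ₋₂ (with p₋₁=1, p₋₂=0, q₋₁=0, q₋₂=1):
  k=0: a=7, p=7, q=1
  k=1: a=1, p=8, q=1
  k=2: a=1, p=15, q=2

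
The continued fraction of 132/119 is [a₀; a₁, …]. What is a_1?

9

132 = 1·119 + 13   →  a_0 = 1
119 = 9·13 + 2   →  a_1 = 9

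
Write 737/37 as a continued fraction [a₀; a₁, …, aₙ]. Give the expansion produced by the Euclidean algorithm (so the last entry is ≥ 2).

[19; 1, 11, 3]

737 = 19*37 + 34
37 = 1*34 + 3
34 = 11*3 + 1
3 = 3*1 + 0  (stop)
So 737/37 = [19; 1, 11, 3].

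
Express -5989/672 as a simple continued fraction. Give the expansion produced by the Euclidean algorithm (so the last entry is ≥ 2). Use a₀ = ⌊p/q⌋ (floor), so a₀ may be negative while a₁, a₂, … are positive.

[-9; 11, 2, 1, 1, 3, 3]

-5989 = -9×672 + 59
672 = 11×59 + 23
59 = 2×23 + 13
23 = 1×13 + 10
13 = 1×10 + 3
10 = 3×3 + 1
3 = 3×1 + 0  (stop)
So -5989/672 = [-9; 11, 2, 1, 1, 3, 3].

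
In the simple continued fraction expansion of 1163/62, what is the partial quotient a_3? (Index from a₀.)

1163 = 18·62 + 47   →  a_0 = 18
62 = 1·47 + 15   →  a_1 = 1
47 = 3·15 + 2   →  a_2 = 3
15 = 7·2 + 1   →  a_3 = 7

7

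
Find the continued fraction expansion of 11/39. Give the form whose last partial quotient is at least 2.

11 = 0*39 + 11
39 = 3*11 + 6
11 = 1*6 + 5
6 = 1*5 + 1
5 = 5*1 + 0  (stop)
So 11/39 = [0; 3, 1, 1, 5].

[0; 3, 1, 1, 5]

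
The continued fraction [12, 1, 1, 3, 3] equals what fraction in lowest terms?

289/23

Using pₖ = aₖpₖ₋₁ + pₖ₋₂ and qₖ = aₖqₖ₋₁ + qₖ₋₂:
  k=0: a=12, p=12, q=1
  k=1: a=1, p=13, q=1
  k=2: a=1, p=25, q=2
  k=3: a=3, p=88, q=7
  k=4: a=3, p=289, q=23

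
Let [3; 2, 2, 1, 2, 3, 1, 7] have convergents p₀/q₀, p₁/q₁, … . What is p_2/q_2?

Using pₖ = aₖpₖ₋₁ + pₖ₋₂, qₖ = aₖqₖ₋₁ + qₖ₋₂ (with p₋₁=1, p₋₂=0, q₋₁=0, q₋₂=1):
  k=0: a=3, p=3, q=1
  k=1: a=2, p=7, q=2
  k=2: a=2, p=17, q=5

17/5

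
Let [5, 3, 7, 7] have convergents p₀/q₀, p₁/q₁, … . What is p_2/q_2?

Using pₖ = aₖpₖ₋₁ + pₖ₋₂, qₖ = aₖqₖ₋₁ + qₖ₋₂ (with p₋₁=1, p₋₂=0, q₋₁=0, q₋₂=1):
  k=0: a=5, p=5, q=1
  k=1: a=3, p=16, q=3
  k=2: a=7, p=117, q=22

117/22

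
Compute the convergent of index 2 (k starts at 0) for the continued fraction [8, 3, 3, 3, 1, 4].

83/10

Using pₖ = aₖpₖ₋₁ + pₖ₋₂, qₖ = aₖqₖ₋₁ + qₖ₋₂ (with p₋₁=1, p₋₂=0, q₋₁=0, q₋₂=1):
  k=0: a=8, p=8, q=1
  k=1: a=3, p=25, q=3
  k=2: a=3, p=83, q=10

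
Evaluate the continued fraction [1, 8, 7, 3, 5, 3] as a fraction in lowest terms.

3408/3035

Fold from the inside: start with 3/1.
  5 + 1/3 = 16/3
  3 + 3/16 = 51/16
  7 + 16/51 = 373/51
  8 + 51/373 = 3035/373
  1 + 373/3035 = 3408/3035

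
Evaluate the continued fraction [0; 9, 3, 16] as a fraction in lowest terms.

49/457

Using pₖ = aₖpₖ₋₁ + pₖ₋₂ and qₖ = aₖqₖ₋₁ + qₖ₋₂:
  k=0: a=0, p=0, q=1
  k=1: a=9, p=1, q=9
  k=2: a=3, p=3, q=28
  k=3: a=16, p=49, q=457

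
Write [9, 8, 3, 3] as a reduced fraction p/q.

Using pₖ = aₖpₖ₋₁ + pₖ₋₂ and qₖ = aₖqₖ₋₁ + qₖ₋₂:
  k=0: a=9, p=9, q=1
  k=1: a=8, p=73, q=8
  k=2: a=3, p=228, q=25
  k=3: a=3, p=757, q=83

757/83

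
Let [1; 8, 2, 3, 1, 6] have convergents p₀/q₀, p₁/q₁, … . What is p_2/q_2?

19/17

Using pₖ = aₖpₖ₋₁ + pₖ₋₂, qₖ = aₖqₖ₋₁ + qₖ₋₂ (with p₋₁=1, p₋₂=0, q₋₁=0, q₋₂=1):
  k=0: a=1, p=1, q=1
  k=1: a=8, p=9, q=8
  k=2: a=2, p=19, q=17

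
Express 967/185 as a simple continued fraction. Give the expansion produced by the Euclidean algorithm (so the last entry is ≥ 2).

967 = 5·185 + 42
185 = 4·42 + 17
42 = 2·17 + 8
17 = 2·8 + 1
8 = 8·1 + 0  (stop)
So 967/185 = [5; 4, 2, 2, 8].

[5; 4, 2, 2, 8]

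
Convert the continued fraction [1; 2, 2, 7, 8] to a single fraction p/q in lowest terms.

423/301

Using pₖ = aₖpₖ₋₁ + pₖ₋₂ and qₖ = aₖqₖ₋₁ + qₖ₋₂:
  k=0: a=1, p=1, q=1
  k=1: a=2, p=3, q=2
  k=2: a=2, p=7, q=5
  k=3: a=7, p=52, q=37
  k=4: a=8, p=423, q=301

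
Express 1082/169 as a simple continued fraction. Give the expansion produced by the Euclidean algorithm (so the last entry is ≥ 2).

1082 = 6×169 + 68
169 = 2×68 + 33
68 = 2×33 + 2
33 = 16×2 + 1
2 = 2×1 + 0  (stop)
So 1082/169 = [6; 2, 2, 16, 2].

[6; 2, 2, 16, 2]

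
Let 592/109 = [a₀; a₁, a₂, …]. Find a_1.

592 = 5·109 + 47   →  a_0 = 5
109 = 2·47 + 15   →  a_1 = 2

2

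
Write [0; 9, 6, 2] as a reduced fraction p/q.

Using pₖ = aₖpₖ₋₁ + pₖ₋₂ and qₖ = aₖqₖ₋₁ + qₖ₋₂:
  k=0: a=0, p=0, q=1
  k=1: a=9, p=1, q=9
  k=2: a=6, p=6, q=55
  k=3: a=2, p=13, q=119

13/119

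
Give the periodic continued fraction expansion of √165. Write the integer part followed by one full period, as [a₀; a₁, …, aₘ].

[12; 1, 5, 2, 5, 1, 24]

a₀ = ⌊√165⌋ = 12.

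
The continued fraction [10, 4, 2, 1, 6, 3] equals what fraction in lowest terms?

2803/274

Using pₖ = aₖpₖ₋₁ + pₖ₋₂ and qₖ = aₖqₖ₋₁ + qₖ₋₂:
  k=0: a=10, p=10, q=1
  k=1: a=4, p=41, q=4
  k=2: a=2, p=92, q=9
  k=3: a=1, p=133, q=13
  k=4: a=6, p=890, q=87
  k=5: a=3, p=2803, q=274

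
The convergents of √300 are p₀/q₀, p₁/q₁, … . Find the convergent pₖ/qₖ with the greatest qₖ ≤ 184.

1351/78

√300 = [17; 3, 8, 3, 34, …] (period length 4).
Convergents:
  p_0/q_0 = 17/1
  p_1/q_1 = 52/3
  p_2/q_2 = 433/25
  p_3/q_3 = 1351/78
  p_4/q_4 = 46367/2677
q_3 = 78 ≤ 184 < 2677 = q_4, so the answer is 1351/78.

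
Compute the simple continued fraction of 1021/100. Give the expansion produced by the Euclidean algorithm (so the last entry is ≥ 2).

1021 = 10*100 + 21
100 = 4*21 + 16
21 = 1*16 + 5
16 = 3*5 + 1
5 = 5*1 + 0  (stop)
So 1021/100 = [10; 4, 1, 3, 5].

[10; 4, 1, 3, 5]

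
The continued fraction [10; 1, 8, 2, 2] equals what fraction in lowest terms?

512/47

Using pₖ = aₖpₖ₋₁ + pₖ₋₂ and qₖ = aₖqₖ₋₁ + qₖ₋₂:
  k=0: a=10, p=10, q=1
  k=1: a=1, p=11, q=1
  k=2: a=8, p=98, q=9
  k=3: a=2, p=207, q=19
  k=4: a=2, p=512, q=47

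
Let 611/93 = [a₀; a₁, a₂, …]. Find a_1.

1

611 = 6·93 + 53   →  a_0 = 6
93 = 1·53 + 40   →  a_1 = 1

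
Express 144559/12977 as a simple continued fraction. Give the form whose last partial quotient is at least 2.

[11; 7, 6, 5, 2, 2, 1, 7]

144559 = 11·12977 + 1812
12977 = 7·1812 + 293
1812 = 6·293 + 54
293 = 5·54 + 23
54 = 2·23 + 8
23 = 2·8 + 7
8 = 1·7 + 1
7 = 7·1 + 0  (stop)
So 144559/12977 = [11; 7, 6, 5, 2, 2, 1, 7].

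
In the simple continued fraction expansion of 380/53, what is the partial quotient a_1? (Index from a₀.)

380 = 7·53 + 9   →  a_0 = 7
53 = 5·9 + 8   →  a_1 = 5

5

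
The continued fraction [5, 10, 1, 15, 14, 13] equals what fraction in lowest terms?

163781/32168

Using pₖ = aₖpₖ₋₁ + pₖ₋₂ and qₖ = aₖqₖ₋₁ + qₖ₋₂:
  k=0: a=5, p=5, q=1
  k=1: a=10, p=51, q=10
  k=2: a=1, p=56, q=11
  k=3: a=15, p=891, q=175
  k=4: a=14, p=12530, q=2461
  k=5: a=13, p=163781, q=32168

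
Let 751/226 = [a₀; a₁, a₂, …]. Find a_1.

751 = 3·226 + 73   →  a_0 = 3
226 = 3·73 + 7   →  a_1 = 3

3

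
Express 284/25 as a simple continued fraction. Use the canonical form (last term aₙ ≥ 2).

[11; 2, 1, 3, 2]

284 = 11*25 + 9
25 = 2*9 + 7
9 = 1*7 + 2
7 = 3*2 + 1
2 = 2*1 + 0  (stop)
So 284/25 = [11; 2, 1, 3, 2].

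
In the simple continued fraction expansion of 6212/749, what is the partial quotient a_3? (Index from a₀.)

6212 = 8·749 + 220   →  a_0 = 8
749 = 3·220 + 89   →  a_1 = 3
220 = 2·89 + 42   →  a_2 = 2
89 = 2·42 + 5   →  a_3 = 2

2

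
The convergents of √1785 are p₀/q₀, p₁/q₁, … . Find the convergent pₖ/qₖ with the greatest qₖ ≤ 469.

14238/337

√1785 = [42; 4, 84, …] (period length 2).
Convergents:
  p_0/q_0 = 42/1
  p_1/q_1 = 169/4
  p_2/q_2 = 14238/337
  p_3/q_3 = 57121/1352
q_2 = 337 ≤ 469 < 1352 = q_3, so the answer is 14238/337.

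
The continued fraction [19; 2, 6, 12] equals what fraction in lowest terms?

3075/158

Using pₖ = aₖpₖ₋₁ + pₖ₋₂ and qₖ = aₖqₖ₋₁ + qₖ₋₂:
  k=0: a=19, p=19, q=1
  k=1: a=2, p=39, q=2
  k=2: a=6, p=253, q=13
  k=3: a=12, p=3075, q=158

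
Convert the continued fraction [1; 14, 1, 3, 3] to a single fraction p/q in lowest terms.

205/192

Fold from the inside: start with 3/1.
  3 + 1/3 = 10/3
  1 + 3/10 = 13/10
  14 + 10/13 = 192/13
  1 + 13/192 = 205/192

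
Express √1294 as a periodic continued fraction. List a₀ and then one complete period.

[35; 1, 34, 1, 70]

a₀ = ⌊√1294⌋ = 35.
With m₀=0, d₀=1 and mₖ₊₁ = dₖaₖ − mₖ, dₖ₊₁ = (n − mₖ₊₁²)/dₖ, aₖ₊₁ = ⌊(a₀+mₖ₊₁)/dₖ₊₁⌋:
  k=1: m=35, d=69, a=1
  k=2: m=34, d=2, a=34
  k=3: m=34, d=69, a=1
  k=4: m=35, d=1, a=70
d=1 and a=2a₀=70 at k=4, so the next step gives (m, d) = (35, 69) again — its k=1 value — and the period has length 4.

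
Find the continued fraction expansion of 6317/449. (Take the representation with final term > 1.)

6317 = 14*449 + 31
449 = 14*31 + 15
31 = 2*15 + 1
15 = 15*1 + 0  (stop)
So 6317/449 = [14; 14, 2, 15].

[14; 14, 2, 15]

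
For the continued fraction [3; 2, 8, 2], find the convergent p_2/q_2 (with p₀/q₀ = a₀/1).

59/17

Using pₖ = aₖpₖ₋₁ + pₖ₋₂, qₖ = aₖqₖ₋₁ + qₖ₋₂ (with p₋₁=1, p₋₂=0, q₋₁=0, q₋₂=1):
  k=0: a=3, p=3, q=1
  k=1: a=2, p=7, q=2
  k=2: a=8, p=59, q=17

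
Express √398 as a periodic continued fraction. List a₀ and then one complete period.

a₀ = ⌊√398⌋ = 19.
With m₀=0, d₀=1 and mₖ₊₁ = dₖaₖ − mₖ, dₖ₊₁ = (n − mₖ₊₁²)/dₖ, aₖ₊₁ = ⌊(a₀+mₖ₊₁)/dₖ₊₁⌋:
  k=1: m=19, d=37, a=1
  k=2: m=18, d=2, a=18
  k=3: m=18, d=37, a=1
  k=4: m=19, d=1, a=38
d=1 and a=2a₀=38 at k=4, so the next step gives (m, d) = (19, 37) again — its k=1 value — and the period has length 4.

[19; 1, 18, 1, 38]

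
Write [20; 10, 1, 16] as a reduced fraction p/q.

3737/186

Using pₖ = aₖpₖ₋₁ + pₖ₋₂ and qₖ = aₖqₖ₋₁ + qₖ₋₂:
  k=0: a=20, p=20, q=1
  k=1: a=10, p=201, q=10
  k=2: a=1, p=221, q=11
  k=3: a=16, p=3737, q=186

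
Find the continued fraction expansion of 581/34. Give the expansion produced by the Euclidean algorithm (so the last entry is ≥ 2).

[17; 11, 3]

581 = 17*34 + 3
34 = 11*3 + 1
3 = 3*1 + 0  (stop)
So 581/34 = [17; 11, 3].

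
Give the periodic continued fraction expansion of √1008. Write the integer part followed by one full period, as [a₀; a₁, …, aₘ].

a₀ = ⌊√1008⌋ = 31.
With m₀=0, d₀=1 and mₖ₊₁ = dₖaₖ − mₖ, dₖ₊₁ = (n − mₖ₊₁²)/dₖ, aₖ₊₁ = ⌊(a₀+mₖ₊₁)/dₖ₊₁⌋:
  k=1: m=31, d=47, a=1
  k=2: m=16, d=16, a=2
  k=3: m=16, d=47, a=1
  k=4: m=31, d=1, a=62
d=1 and a=2a₀=62 at k=4, so the next step gives (m, d) = (31, 47) again — its k=1 value — and the period has length 4.

[31; 1, 2, 1, 62]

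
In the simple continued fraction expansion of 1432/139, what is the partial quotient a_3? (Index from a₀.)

4

1432 = 10·139 + 42   →  a_0 = 10
139 = 3·42 + 13   →  a_1 = 3
42 = 3·13 + 3   →  a_2 = 3
13 = 4·3 + 1   →  a_3 = 4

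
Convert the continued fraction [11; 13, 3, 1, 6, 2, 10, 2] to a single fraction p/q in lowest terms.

Fold from the inside: start with 2/1.
  10 + 1/2 = 21/2
  2 + 2/21 = 44/21
  6 + 21/44 = 285/44
  1 + 44/285 = 329/285
  3 + 285/329 = 1272/329
  13 + 329/1272 = 16865/1272
  11 + 1272/16865 = 186787/16865

186787/16865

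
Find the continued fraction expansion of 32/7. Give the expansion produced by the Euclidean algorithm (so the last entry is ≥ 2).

[4; 1, 1, 3]

32 = 4·7 + 4
7 = 1·4 + 3
4 = 1·3 + 1
3 = 3·1 + 0  (stop)
So 32/7 = [4; 1, 1, 3].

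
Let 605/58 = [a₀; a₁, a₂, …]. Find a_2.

3

605 = 10·58 + 25   →  a_0 = 10
58 = 2·25 + 8   →  a_1 = 2
25 = 3·8 + 1   →  a_2 = 3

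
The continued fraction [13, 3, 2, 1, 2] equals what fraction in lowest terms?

359/27

Using pₖ = aₖpₖ₋₁ + pₖ₋₂ and qₖ = aₖqₖ₋₁ + qₖ₋₂:
  k=0: a=13, p=13, q=1
  k=1: a=3, p=40, q=3
  k=2: a=2, p=93, q=7
  k=3: a=1, p=133, q=10
  k=4: a=2, p=359, q=27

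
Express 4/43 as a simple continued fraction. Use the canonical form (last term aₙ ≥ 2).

[0; 10, 1, 3]

4 = 0×43 + 4
43 = 10×4 + 3
4 = 1×3 + 1
3 = 3×1 + 0  (stop)
So 4/43 = [0; 10, 1, 3].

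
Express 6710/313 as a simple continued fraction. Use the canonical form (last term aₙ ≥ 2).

[21; 2, 3, 1, 1, 19]

6710 = 21*313 + 137
313 = 2*137 + 39
137 = 3*39 + 20
39 = 1*20 + 19
20 = 1*19 + 1
19 = 19*1 + 0  (stop)
So 6710/313 = [21; 2, 3, 1, 1, 19].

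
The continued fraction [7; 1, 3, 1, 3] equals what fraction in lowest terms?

Using pₖ = aₖpₖ₋₁ + pₖ₋₂ and qₖ = aₖqₖ₋₁ + qₖ₋₂:
  k=0: a=7, p=7, q=1
  k=1: a=1, p=8, q=1
  k=2: a=3, p=31, q=4
  k=3: a=1, p=39, q=5
  k=4: a=3, p=148, q=19

148/19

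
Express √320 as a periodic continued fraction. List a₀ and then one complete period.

a₀ = ⌊√320⌋ = 17.
With m₀=0, d₀=1 and mₖ₊₁ = dₖaₖ − mₖ, dₖ₊₁ = (n − mₖ₊₁²)/dₖ, aₖ₊₁ = ⌊(a₀+mₖ₊₁)/dₖ₊₁⌋:
  k=1: m=17, d=31, a=1
  k=2: m=14, d=4, a=7
  k=3: m=14, d=31, a=1
  k=4: m=17, d=1, a=34
d=1 and a=2a₀=34 at k=4, so the next step gives (m, d) = (17, 31) again — its k=1 value — and the period has length 4.

[17; 1, 7, 1, 34]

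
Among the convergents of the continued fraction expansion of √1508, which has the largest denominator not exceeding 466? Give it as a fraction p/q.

17902/461

√1508 = [38; 1, 4, 1, 76, …] (period length 4).
Convergents:
  p_0/q_0 = 38/1
  p_1/q_1 = 39/1
  p_2/q_2 = 194/5
  p_3/q_3 = 233/6
  p_4/q_4 = 17902/461
  p_5/q_5 = 18135/467
q_4 = 461 ≤ 466 < 467 = q_5, so the answer is 17902/461.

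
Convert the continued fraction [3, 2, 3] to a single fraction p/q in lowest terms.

Using pₖ = aₖpₖ₋₁ + pₖ₋₂ and qₖ = aₖqₖ₋₁ + qₖ₋₂:
  k=0: a=3, p=3, q=1
  k=1: a=2, p=7, q=2
  k=2: a=3, p=24, q=7

24/7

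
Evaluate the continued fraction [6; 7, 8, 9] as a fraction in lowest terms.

Fold from the inside: start with 9/1.
  8 + 1/9 = 73/9
  7 + 9/73 = 520/73
  6 + 73/520 = 3193/520

3193/520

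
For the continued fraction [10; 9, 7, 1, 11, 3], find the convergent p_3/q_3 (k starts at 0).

738/73

Using pₖ = aₖpₖ₋₁ + pₖ₋₂, qₖ = aₖqₖ₋₁ + qₖ₋₂ (with p₋₁=1, p₋₂=0, q₋₁=0, q₋₂=1):
  k=0: a=10, p=10, q=1
  k=1: a=9, p=91, q=9
  k=2: a=7, p=647, q=64
  k=3: a=1, p=738, q=73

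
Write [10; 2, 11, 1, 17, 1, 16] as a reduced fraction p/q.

Fold from the inside: start with 16/1.
  1 + 1/16 = 17/16
  17 + 16/17 = 305/17
  1 + 17/305 = 322/305
  11 + 305/322 = 3847/322
  2 + 322/3847 = 8016/3847
  10 + 3847/8016 = 84007/8016

84007/8016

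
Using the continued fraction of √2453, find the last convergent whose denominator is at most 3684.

√2453 = [49; 1, 1, 8, 1, 1, 98, …] (period length 6).
Convergents:
  p_0/q_0 = 49/1
  p_1/q_1 = 50/1
  p_2/q_2 = 99/2
  p_3/q_3 = 842/17
  p_4/q_4 = 941/19
  p_5/q_5 = 1783/36
  p_6/q_6 = 175675/3547
  p_7/q_7 = 177458/3583
  p_8/q_8 = 353133/7130
q_7 = 3583 ≤ 3684 < 7130 = q_8, so the answer is 177458/3583.

177458/3583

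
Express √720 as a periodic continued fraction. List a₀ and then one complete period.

[26; 1, 4, 1, 52]

a₀ = ⌊√720⌋ = 26.
With m₀=0, d₀=1 and mₖ₊₁ = dₖaₖ − mₖ, dₖ₊₁ = (n − mₖ₊₁²)/dₖ, aₖ₊₁ = ⌊(a₀+mₖ₊₁)/dₖ₊₁⌋:
  k=1: m=26, d=44, a=1
  k=2: m=18, d=9, a=4
  k=3: m=18, d=44, a=1
  k=4: m=26, d=1, a=52
d=1 and a=2a₀=52 at k=4, so the next step gives (m, d) = (26, 44) again — its k=1 value — and the period has length 4.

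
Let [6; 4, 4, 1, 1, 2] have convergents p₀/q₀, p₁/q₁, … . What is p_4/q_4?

Using pₖ = aₖpₖ₋₁ + pₖ₋₂, qₖ = aₖqₖ₋₁ + qₖ₋₂ (with p₋₁=1, p₋₂=0, q₋₁=0, q₋₂=1):
  k=0: a=6, p=6, q=1
  k=1: a=4, p=25, q=4
  k=2: a=4, p=106, q=17
  k=3: a=1, p=131, q=21
  k=4: a=1, p=237, q=38

237/38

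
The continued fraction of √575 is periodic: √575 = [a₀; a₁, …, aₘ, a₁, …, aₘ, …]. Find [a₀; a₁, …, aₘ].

a₀ = ⌊√575⌋ = 23.
With m₀=0, d₀=1 and mₖ₊₁ = dₖaₖ − mₖ, dₖ₊₁ = (n − mₖ₊₁²)/dₖ, aₖ₊₁ = ⌊(a₀+mₖ₊₁)/dₖ₊₁⌋:
  k=1: m=23, d=46, a=1
  k=2: m=23, d=1, a=46
d=1 and a=2a₀=46 at k=2, so the next step gives (m, d) = (23, 46) again — its k=1 value — and the period has length 2.

[23; 1, 46]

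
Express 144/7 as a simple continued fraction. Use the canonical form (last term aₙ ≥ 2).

144 = 20*7 + 4
7 = 1*4 + 3
4 = 1*3 + 1
3 = 3*1 + 0  (stop)
So 144/7 = [20; 1, 1, 3].

[20; 1, 1, 3]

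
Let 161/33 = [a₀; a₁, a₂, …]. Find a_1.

161 = 4·33 + 29   →  a_0 = 4
33 = 1·29 + 4   →  a_1 = 1

1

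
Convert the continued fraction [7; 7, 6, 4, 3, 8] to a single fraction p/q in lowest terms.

34406/4819

Fold from the inside: start with 8/1.
  3 + 1/8 = 25/8
  4 + 8/25 = 108/25
  6 + 25/108 = 673/108
  7 + 108/673 = 4819/673
  7 + 673/4819 = 34406/4819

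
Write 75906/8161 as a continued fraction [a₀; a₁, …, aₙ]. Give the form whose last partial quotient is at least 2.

[9; 3, 3, 9, 12, 2, 3]

75906 = 9·8161 + 2457
8161 = 3·2457 + 790
2457 = 3·790 + 87
790 = 9·87 + 7
87 = 12·7 + 3
7 = 2·3 + 1
3 = 3·1 + 0  (stop)
So 75906/8161 = [9; 3, 3, 9, 12, 2, 3].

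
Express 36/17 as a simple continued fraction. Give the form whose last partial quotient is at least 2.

36 = 2×17 + 2
17 = 8×2 + 1
2 = 2×1 + 0  (stop)
So 36/17 = [2; 8, 2].

[2; 8, 2]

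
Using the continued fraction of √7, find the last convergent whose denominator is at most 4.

√7 = [2; 1, 1, 1, 4, …] (period length 4).
Convergents:
  p_0/q_0 = 2/1
  p_1/q_1 = 3/1
  p_2/q_2 = 5/2
  p_3/q_3 = 8/3
  p_4/q_4 = 37/14
q_3 = 3 ≤ 4 < 14 = q_4, so the answer is 8/3.

8/3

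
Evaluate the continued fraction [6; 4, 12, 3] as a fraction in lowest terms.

Fold from the inside: start with 3/1.
  12 + 1/3 = 37/3
  4 + 3/37 = 151/37
  6 + 37/151 = 943/151

943/151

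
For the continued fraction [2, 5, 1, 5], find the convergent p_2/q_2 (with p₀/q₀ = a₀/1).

Using pₖ = aₖpₖ₋₁ + pₖ₋₂, qₖ = aₖqₖ₋₁ + qₖ₋₂ (with p₋₁=1, p₋₂=0, q₋₁=0, q₋₂=1):
  k=0: a=2, p=2, q=1
  k=1: a=5, p=11, q=5
  k=2: a=1, p=13, q=6

13/6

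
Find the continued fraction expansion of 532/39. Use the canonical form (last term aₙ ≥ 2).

[13; 1, 1, 1, 3, 1, 2]

532 = 13×39 + 25
39 = 1×25 + 14
25 = 1×14 + 11
14 = 1×11 + 3
11 = 3×3 + 2
3 = 1×2 + 1
2 = 2×1 + 0  (stop)
So 532/39 = [13; 1, 1, 1, 3, 1, 2].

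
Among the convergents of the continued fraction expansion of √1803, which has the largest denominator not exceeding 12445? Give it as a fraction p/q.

√1803 = [42; 2, 6, 28, 6, 2, 84, …] (period length 6).
Convergents:
  p_0/q_0 = 42/1
  p_1/q_1 = 85/2
  p_2/q_2 = 552/13
  p_3/q_3 = 15541/366
  p_4/q_4 = 93798/2209
  p_5/q_5 = 203137/4784
  p_6/q_6 = 17157306/404065
q_5 = 4784 ≤ 12445 < 404065 = q_6, so the answer is 203137/4784.

203137/4784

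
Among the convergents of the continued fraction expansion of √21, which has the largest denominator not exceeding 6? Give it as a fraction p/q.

√21 = [4; 1, 1, 2, 1, 1, 8, …] (period length 6).
Convergents:
  p_0/q_0 = 4/1
  p_1/q_1 = 5/1
  p_2/q_2 = 9/2
  p_3/q_3 = 23/5
  p_4/q_4 = 32/7
q_3 = 5 ≤ 6 < 7 = q_4, so the answer is 23/5.

23/5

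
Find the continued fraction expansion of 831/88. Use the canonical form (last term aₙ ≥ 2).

[9; 2, 3, 1, 9]

831 = 9·88 + 39
88 = 2·39 + 10
39 = 3·10 + 9
10 = 1·9 + 1
9 = 9·1 + 0  (stop)
So 831/88 = [9; 2, 3, 1, 9].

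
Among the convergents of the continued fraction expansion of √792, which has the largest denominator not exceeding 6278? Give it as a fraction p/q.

√792 = [28; 7, 56, …] (period length 2).
Convergents:
  p_0/q_0 = 28/1
  p_1/q_1 = 197/7
  p_2/q_2 = 11060/393
  p_3/q_3 = 77617/2758
  p_4/q_4 = 4357612/154841
q_3 = 2758 ≤ 6278 < 154841 = q_4, so the answer is 77617/2758.

77617/2758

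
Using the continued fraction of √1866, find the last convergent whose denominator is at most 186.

3067/71

√1866 = [43; 5, 14, 5, 86, …] (period length 4).
Convergents:
  p_0/q_0 = 43/1
  p_1/q_1 = 216/5
  p_2/q_2 = 3067/71
  p_3/q_3 = 15551/360
q_2 = 71 ≤ 186 < 360 = q_3, so the answer is 3067/71.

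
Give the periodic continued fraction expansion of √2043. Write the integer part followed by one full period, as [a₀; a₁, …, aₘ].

[45; 5, 90]

a₀ = ⌊√2043⌋ = 45.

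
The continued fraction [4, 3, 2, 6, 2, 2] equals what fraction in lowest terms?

1025/239

Fold from the inside: start with 2/1.
  2 + 1/2 = 5/2
  6 + 2/5 = 32/5
  2 + 5/32 = 69/32
  3 + 32/69 = 239/69
  4 + 69/239 = 1025/239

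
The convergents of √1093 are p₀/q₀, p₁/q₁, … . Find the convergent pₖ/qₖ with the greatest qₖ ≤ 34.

1091/33

√1093 = [33; 16, 1, 1, 16, 66, …] (period length 5).
Convergents:
  p_0/q_0 = 33/1
  p_1/q_1 = 529/16
  p_2/q_2 = 562/17
  p_3/q_3 = 1091/33
  p_4/q_4 = 18018/545
q_3 = 33 ≤ 34 < 545 = q_4, so the answer is 1091/33.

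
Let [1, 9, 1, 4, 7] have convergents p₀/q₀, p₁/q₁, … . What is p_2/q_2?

11/10

Using pₖ = aₖpₖ₋₁ + pₖ₋₂, qₖ = aₖqₖ₋₁ + qₖ₋₂ (with p₋₁=1, p₋₂=0, q₋₁=0, q₋₂=1):
  k=0: a=1, p=1, q=1
  k=1: a=9, p=10, q=9
  k=2: a=1, p=11, q=10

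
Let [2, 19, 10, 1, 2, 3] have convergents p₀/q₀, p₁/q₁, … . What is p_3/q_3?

431/210

Using pₖ = aₖpₖ₋₁ + pₖ₋₂, qₖ = aₖqₖ₋₁ + qₖ₋₂ (with p₋₁=1, p₋₂=0, q₋₁=0, q₋₂=1):
  k=0: a=2, p=2, q=1
  k=1: a=19, p=39, q=19
  k=2: a=10, p=392, q=191
  k=3: a=1, p=431, q=210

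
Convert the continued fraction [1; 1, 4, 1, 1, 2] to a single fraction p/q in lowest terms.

Fold from the inside: start with 2/1.
  1 + 1/2 = 3/2
  1 + 2/3 = 5/3
  4 + 3/5 = 23/5
  1 + 5/23 = 28/23
  1 + 23/28 = 51/28

51/28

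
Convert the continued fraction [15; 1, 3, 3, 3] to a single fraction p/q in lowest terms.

Using pₖ = aₖpₖ₋₁ + pₖ₋₂ and qₖ = aₖqₖ₋₁ + qₖ₋₂:
  k=0: a=15, p=15, q=1
  k=1: a=1, p=16, q=1
  k=2: a=3, p=63, q=4
  k=3: a=3, p=205, q=13
  k=4: a=3, p=678, q=43

678/43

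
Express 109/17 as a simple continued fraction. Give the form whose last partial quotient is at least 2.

[6; 2, 2, 3]

109 = 6×17 + 7
17 = 2×7 + 3
7 = 2×3 + 1
3 = 3×1 + 0  (stop)
So 109/17 = [6; 2, 2, 3].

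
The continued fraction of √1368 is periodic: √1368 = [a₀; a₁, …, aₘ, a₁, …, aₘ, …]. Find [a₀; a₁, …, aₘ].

[36; 1, 72]

a₀ = ⌊√1368⌋ = 36.
With m₀=0, d₀=1 and mₖ₊₁ = dₖaₖ − mₖ, dₖ₊₁ = (n − mₖ₊₁²)/dₖ, aₖ₊₁ = ⌊(a₀+mₖ₊₁)/dₖ₊₁⌋:
  k=1: m=36, d=72, a=1
  k=2: m=36, d=1, a=72
d=1 and a=2a₀=72 at k=2, so the next step gives (m, d) = (36, 72) again — its k=1 value — and the period has length 2.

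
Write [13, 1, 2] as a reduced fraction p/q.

Fold from the inside: start with 2/1.
  1 + 1/2 = 3/2
  13 + 2/3 = 41/3

41/3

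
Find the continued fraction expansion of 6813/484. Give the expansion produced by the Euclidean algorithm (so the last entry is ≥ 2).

[14; 13, 12, 3]

6813 = 14·484 + 37
484 = 13·37 + 3
37 = 12·3 + 1
3 = 3·1 + 0  (stop)
So 6813/484 = [14; 13, 12, 3].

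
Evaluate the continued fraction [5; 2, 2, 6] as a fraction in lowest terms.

173/32

Using pₖ = aₖpₖ₋₁ + pₖ₋₂ and qₖ = aₖqₖ₋₁ + qₖ₋₂:
  k=0: a=5, p=5, q=1
  k=1: a=2, p=11, q=2
  k=2: a=2, p=27, q=5
  k=3: a=6, p=173, q=32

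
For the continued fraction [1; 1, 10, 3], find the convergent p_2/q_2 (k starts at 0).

Using pₖ = aₖpₖ₋₁ + pₖ₋₂, qₖ = aₖqₖ₋₁ + qₖ₋₂ (with p₋₁=1, p₋₂=0, q₋₁=0, q₋₂=1):
  k=0: a=1, p=1, q=1
  k=1: a=1, p=2, q=1
  k=2: a=10, p=21, q=11

21/11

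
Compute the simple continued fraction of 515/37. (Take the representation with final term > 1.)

[13; 1, 11, 3]

515 = 13×37 + 34
37 = 1×34 + 3
34 = 11×3 + 1
3 = 3×1 + 0  (stop)
So 515/37 = [13; 1, 11, 3].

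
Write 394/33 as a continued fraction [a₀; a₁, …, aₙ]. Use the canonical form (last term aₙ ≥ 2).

[11; 1, 15, 2]

394 = 11×33 + 31
33 = 1×31 + 2
31 = 15×2 + 1
2 = 2×1 + 0  (stop)
So 394/33 = [11; 1, 15, 2].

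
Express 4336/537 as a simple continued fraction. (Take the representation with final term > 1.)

[8; 13, 2, 2, 1, 5]

4336 = 8·537 + 40
537 = 13·40 + 17
40 = 2·17 + 6
17 = 2·6 + 5
6 = 1·5 + 1
5 = 5·1 + 0  (stop)
So 4336/537 = [8; 13, 2, 2, 1, 5].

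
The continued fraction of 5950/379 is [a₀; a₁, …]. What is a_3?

3

5950 = 15·379 + 265   →  a_0 = 15
379 = 1·265 + 114   →  a_1 = 1
265 = 2·114 + 37   →  a_2 = 2
114 = 3·37 + 3   →  a_3 = 3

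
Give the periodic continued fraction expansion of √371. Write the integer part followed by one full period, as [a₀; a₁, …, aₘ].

[19; 3, 1, 4, 1, 3, 38]

a₀ = ⌊√371⌋ = 19.
With m₀=0, d₀=1 and mₖ₊₁ = dₖaₖ − mₖ, dₖ₊₁ = (n − mₖ₊₁²)/dₖ, aₖ₊₁ = ⌊(a₀+mₖ₊₁)/dₖ₊₁⌋:
  k=1: m=19, d=10, a=3
  k=2: m=11, d=25, a=1
  k=3: m=14, d=7, a=4
  k=4: m=14, d=25, a=1
  k=5: m=11, d=10, a=3
  k=6: m=19, d=1, a=38
d=1 and a=2a₀=38 at k=6, so the next step gives (m, d) = (19, 10) again — its k=1 value — and the period has length 6.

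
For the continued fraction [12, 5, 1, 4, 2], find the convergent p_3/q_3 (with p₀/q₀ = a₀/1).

Using pₖ = aₖpₖ₋₁ + pₖ₋₂, qₖ = aₖqₖ₋₁ + qₖ₋₂ (with p₋₁=1, p₋₂=0, q₋₁=0, q₋₂=1):
  k=0: a=12, p=12, q=1
  k=1: a=5, p=61, q=5
  k=2: a=1, p=73, q=6
  k=3: a=4, p=353, q=29

353/29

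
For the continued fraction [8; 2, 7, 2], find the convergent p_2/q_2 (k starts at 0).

127/15

Using pₖ = aₖpₖ₋₁ + pₖ₋₂, qₖ = aₖqₖ₋₁ + qₖ₋₂ (with p₋₁=1, p₋₂=0, q₋₁=0, q₋₂=1):
  k=0: a=8, p=8, q=1
  k=1: a=2, p=17, q=2
  k=2: a=7, p=127, q=15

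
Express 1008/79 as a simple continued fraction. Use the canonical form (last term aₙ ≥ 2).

1008 = 12·79 + 60
79 = 1·60 + 19
60 = 3·19 + 3
19 = 6·3 + 1
3 = 3·1 + 0  (stop)
So 1008/79 = [12; 1, 3, 6, 3].

[12; 1, 3, 6, 3]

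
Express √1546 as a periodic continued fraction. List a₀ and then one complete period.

a₀ = ⌊√1546⌋ = 39.
With m₀=0, d₀=1 and mₖ₊₁ = dₖaₖ − mₖ, dₖ₊₁ = (n − mₖ₊₁²)/dₖ, aₖ₊₁ = ⌊(a₀+mₖ₊₁)/dₖ₊₁⌋:
  k=1: m=39, d=25, a=3
  k=2: m=36, d=10, a=7
  k=3: m=34, d=39, a=1
  k=4: m=5, d=39, a=1
  k=5: m=34, d=10, a=7
  k=6: m=36, d=25, a=3
  k=7: m=39, d=1, a=78
d=1 and a=2a₀=78 at k=7, so the next step gives (m, d) = (39, 25) again — its k=1 value — and the period has length 7.

[39; 3, 7, 1, 1, 7, 3, 78]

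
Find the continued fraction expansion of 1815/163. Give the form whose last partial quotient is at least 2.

1815 = 11*163 + 22
163 = 7*22 + 9
22 = 2*9 + 4
9 = 2*4 + 1
4 = 4*1 + 0  (stop)
So 1815/163 = [11; 7, 2, 2, 4].

[11; 7, 2, 2, 4]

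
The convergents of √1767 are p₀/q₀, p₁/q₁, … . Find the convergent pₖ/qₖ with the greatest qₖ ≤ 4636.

√1767 = [42; 28, 84, …] (period length 2).
Convergents:
  p_0/q_0 = 42/1
  p_1/q_1 = 1177/28
  p_2/q_2 = 98910/2353
  p_3/q_3 = 2770657/65912
q_2 = 2353 ≤ 4636 < 65912 = q_3, so the answer is 98910/2353.

98910/2353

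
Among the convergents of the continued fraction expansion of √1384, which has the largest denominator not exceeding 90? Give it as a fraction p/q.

√1384 = [37; 4, 1, 17, 1, 4, 74, …] (period length 6).
Convergents:
  p_0/q_0 = 37/1
  p_1/q_1 = 149/4
  p_2/q_2 = 186/5
  p_3/q_3 = 3311/89
  p_4/q_4 = 3497/94
q_3 = 89 ≤ 90 < 94 = q_4, so the answer is 3311/89.

3311/89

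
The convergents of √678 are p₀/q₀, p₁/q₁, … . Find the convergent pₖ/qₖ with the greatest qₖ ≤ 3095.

√678 = [26; 26, 52, …] (period length 2).
Convergents:
  p_0/q_0 = 26/1
  p_1/q_1 = 677/26
  p_2/q_2 = 35230/1353
  p_3/q_3 = 916657/35204
q_2 = 1353 ≤ 3095 < 35204 = q_3, so the answer is 35230/1353.

35230/1353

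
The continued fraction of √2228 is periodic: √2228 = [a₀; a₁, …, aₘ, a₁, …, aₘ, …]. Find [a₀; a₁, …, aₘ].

[47; 4, 1, 22, 1, 4, 94]

a₀ = ⌊√2228⌋ = 47.
With m₀=0, d₀=1 and mₖ₊₁ = dₖaₖ − mₖ, dₖ₊₁ = (n − mₖ₊₁²)/dₖ, aₖ₊₁ = ⌊(a₀+mₖ₊₁)/dₖ₊₁⌋:
  k=1: m=47, d=19, a=4
  k=2: m=29, d=73, a=1
  k=3: m=44, d=4, a=22
  k=4: m=44, d=73, a=1
  k=5: m=29, d=19, a=4
  k=6: m=47, d=1, a=94
d=1 and a=2a₀=94 at k=6, so the next step gives (m, d) = (47, 19) again — its k=1 value — and the period has length 6.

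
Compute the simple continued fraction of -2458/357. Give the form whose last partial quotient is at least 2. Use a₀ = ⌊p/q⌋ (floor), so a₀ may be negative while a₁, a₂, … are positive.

-2458 = -7×357 + 41
357 = 8×41 + 29
41 = 1×29 + 12
29 = 2×12 + 5
12 = 2×5 + 2
5 = 2×2 + 1
2 = 2×1 + 0  (stop)
So -2458/357 = [-7; 8, 1, 2, 2, 2, 2].

[-7; 8, 1, 2, 2, 2, 2]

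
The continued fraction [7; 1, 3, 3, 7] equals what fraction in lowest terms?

738/95

Fold from the inside: start with 7/1.
  3 + 1/7 = 22/7
  3 + 7/22 = 73/22
  1 + 22/73 = 95/73
  7 + 73/95 = 738/95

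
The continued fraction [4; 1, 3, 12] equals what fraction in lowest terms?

Using pₖ = aₖpₖ₋₁ + pₖ₋₂ and qₖ = aₖqₖ₋₁ + qₖ₋₂:
  k=0: a=4, p=4, q=1
  k=1: a=1, p=5, q=1
  k=2: a=3, p=19, q=4
  k=3: a=12, p=233, q=49

233/49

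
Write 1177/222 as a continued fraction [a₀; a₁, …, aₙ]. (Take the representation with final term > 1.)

1177 = 5×222 + 67
222 = 3×67 + 21
67 = 3×21 + 4
21 = 5×4 + 1
4 = 4×1 + 0  (stop)
So 1177/222 = [5; 3, 3, 5, 4].

[5; 3, 3, 5, 4]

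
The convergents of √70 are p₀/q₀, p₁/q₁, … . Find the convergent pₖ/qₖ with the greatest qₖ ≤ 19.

√70 = [8; 2, 1, 2, 1, 2, 16, …] (period length 6).
Convergents:
  p_0/q_0 = 8/1
  p_1/q_1 = 17/2
  p_2/q_2 = 25/3
  p_3/q_3 = 67/8
  p_4/q_4 = 92/11
  p_5/q_5 = 251/30
q_4 = 11 ≤ 19 < 30 = q_5, so the answer is 92/11.

92/11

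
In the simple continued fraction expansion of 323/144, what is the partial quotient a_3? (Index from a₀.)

323 = 2·144 + 35   →  a_0 = 2
144 = 4·35 + 4   →  a_1 = 4
35 = 8·4 + 3   →  a_2 = 8
4 = 1·3 + 1   →  a_3 = 1

1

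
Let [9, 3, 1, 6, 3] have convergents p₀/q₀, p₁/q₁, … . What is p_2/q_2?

37/4

Using pₖ = aₖpₖ₋₁ + pₖ₋₂, qₖ = aₖqₖ₋₁ + qₖ₋₂ (with p₋₁=1, p₋₂=0, q₋₁=0, q₋₂=1):
  k=0: a=9, p=9, q=1
  k=1: a=3, p=28, q=3
  k=2: a=1, p=37, q=4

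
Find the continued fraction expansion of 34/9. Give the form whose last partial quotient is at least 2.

[3; 1, 3, 2]

34 = 3·9 + 7
9 = 1·7 + 2
7 = 3·2 + 1
2 = 2·1 + 0  (stop)
So 34/9 = [3; 1, 3, 2].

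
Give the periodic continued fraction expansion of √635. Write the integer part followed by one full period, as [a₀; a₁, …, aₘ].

a₀ = ⌊√635⌋ = 25.

[25; 5, 50]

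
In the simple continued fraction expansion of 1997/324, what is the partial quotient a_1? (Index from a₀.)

6

1997 = 6·324 + 53   →  a_0 = 6
324 = 6·53 + 6   →  a_1 = 6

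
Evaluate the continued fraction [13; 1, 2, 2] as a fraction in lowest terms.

96/7

Fold from the inside: start with 2/1.
  2 + 1/2 = 5/2
  1 + 2/5 = 7/5
  13 + 5/7 = 96/7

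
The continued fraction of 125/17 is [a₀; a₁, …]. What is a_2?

1

125 = 7·17 + 6   →  a_0 = 7
17 = 2·6 + 5   →  a_1 = 2
6 = 1·5 + 1   →  a_2 = 1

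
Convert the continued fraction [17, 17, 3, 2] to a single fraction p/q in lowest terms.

2064/121

Using pₖ = aₖpₖ₋₁ + pₖ₋₂ and qₖ = aₖqₖ₋₁ + qₖ₋₂:
  k=0: a=17, p=17, q=1
  k=1: a=17, p=290, q=17
  k=2: a=3, p=887, q=52
  k=3: a=2, p=2064, q=121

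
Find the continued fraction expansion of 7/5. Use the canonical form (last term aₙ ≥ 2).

[1; 2, 2]

7 = 1*5 + 2
5 = 2*2 + 1
2 = 2*1 + 0  (stop)
So 7/5 = [1; 2, 2].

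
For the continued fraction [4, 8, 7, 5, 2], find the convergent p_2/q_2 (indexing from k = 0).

235/57

Using pₖ = aₖpₖ₋₁ + pₖ₋₂, qₖ = aₖqₖ₋₁ + qₖ₋₂ (with p₋₁=1, p₋₂=0, q₋₁=0, q₋₂=1):
  k=0: a=4, p=4, q=1
  k=1: a=8, p=33, q=8
  k=2: a=7, p=235, q=57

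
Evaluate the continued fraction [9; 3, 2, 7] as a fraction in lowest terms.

483/52

Using pₖ = aₖpₖ₋₁ + pₖ₋₂ and qₖ = aₖqₖ₋₁ + qₖ₋₂:
  k=0: a=9, p=9, q=1
  k=1: a=3, p=28, q=3
  k=2: a=2, p=65, q=7
  k=3: a=7, p=483, q=52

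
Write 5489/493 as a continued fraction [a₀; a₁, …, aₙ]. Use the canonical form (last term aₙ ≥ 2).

5489 = 11·493 + 66
493 = 7·66 + 31
66 = 2·31 + 4
31 = 7·4 + 3
4 = 1·3 + 1
3 = 3·1 + 0  (stop)
So 5489/493 = [11; 7, 2, 7, 1, 3].

[11; 7, 2, 7, 1, 3]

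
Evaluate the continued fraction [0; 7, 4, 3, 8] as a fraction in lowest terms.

Fold from the inside: start with 8/1.
  3 + 1/8 = 25/8
  4 + 8/25 = 108/25
  7 + 25/108 = 781/108
  0 + 108/781 = 108/781

108/781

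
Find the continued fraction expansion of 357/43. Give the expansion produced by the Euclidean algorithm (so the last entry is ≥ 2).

357 = 8*43 + 13
43 = 3*13 + 4
13 = 3*4 + 1
4 = 4*1 + 0  (stop)
So 357/43 = [8; 3, 3, 4].

[8; 3, 3, 4]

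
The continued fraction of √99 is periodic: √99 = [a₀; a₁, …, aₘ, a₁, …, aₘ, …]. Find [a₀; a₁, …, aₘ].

[9; 1, 18]

a₀ = ⌊√99⌋ = 9.
With m₀=0, d₀=1 and mₖ₊₁ = dₖaₖ − mₖ, dₖ₊₁ = (n − mₖ₊₁²)/dₖ, aₖ₊₁ = ⌊(a₀+mₖ₊₁)/dₖ₊₁⌋:
  k=1: m=9, d=18, a=1
  k=2: m=9, d=1, a=18
d=1 and a=2a₀=18 at k=2, so the next step gives (m, d) = (9, 18) again — its k=1 value — and the period has length 2.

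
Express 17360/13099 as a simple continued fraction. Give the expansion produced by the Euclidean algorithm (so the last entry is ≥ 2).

17360 = 1*13099 + 4261
13099 = 3*4261 + 316
4261 = 13*316 + 153
316 = 2*153 + 10
153 = 15*10 + 3
10 = 3*3 + 1
3 = 3*1 + 0  (stop)
So 17360/13099 = [1; 3, 13, 2, 15, 3, 3].

[1; 3, 13, 2, 15, 3, 3]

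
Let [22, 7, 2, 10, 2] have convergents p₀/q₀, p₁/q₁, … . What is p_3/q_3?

Using pₖ = aₖpₖ₋₁ + pₖ₋₂, qₖ = aₖqₖ₋₁ + qₖ₋₂ (with p₋₁=1, p₋₂=0, q₋₁=0, q₋₂=1):
  k=0: a=22, p=22, q=1
  k=1: a=7, p=155, q=7
  k=2: a=2, p=332, q=15
  k=3: a=10, p=3475, q=157

3475/157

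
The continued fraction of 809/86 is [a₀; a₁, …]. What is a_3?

5

809 = 9·86 + 35   →  a_0 = 9
86 = 2·35 + 16   →  a_1 = 2
35 = 2·16 + 3   →  a_2 = 2
16 = 5·3 + 1   →  a_3 = 5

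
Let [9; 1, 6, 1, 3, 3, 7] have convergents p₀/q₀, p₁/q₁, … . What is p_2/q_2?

69/7

Using pₖ = aₖpₖ₋₁ + pₖ₋₂, qₖ = aₖqₖ₋₁ + qₖ₋₂ (with p₋₁=1, p₋₂=0, q₋₁=0, q₋₂=1):
  k=0: a=9, p=9, q=1
  k=1: a=1, p=10, q=1
  k=2: a=6, p=69, q=7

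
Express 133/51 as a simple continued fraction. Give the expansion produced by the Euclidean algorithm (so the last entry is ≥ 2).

133 = 2×51 + 31
51 = 1×31 + 20
31 = 1×20 + 11
20 = 1×11 + 9
11 = 1×9 + 2
9 = 4×2 + 1
2 = 2×1 + 0  (stop)
So 133/51 = [2; 1, 1, 1, 1, 4, 2].

[2; 1, 1, 1, 1, 4, 2]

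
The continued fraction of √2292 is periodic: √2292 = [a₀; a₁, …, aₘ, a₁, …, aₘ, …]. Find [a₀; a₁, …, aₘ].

a₀ = ⌊√2292⌋ = 47.
With m₀=0, d₀=1 and mₖ₊₁ = dₖaₖ − mₖ, dₖ₊₁ = (n − mₖ₊₁²)/dₖ, aₖ₊₁ = ⌊(a₀+mₖ₊₁)/dₖ₊₁⌋:
  k=1: m=47, d=83, a=1
  k=2: m=36, d=12, a=6
  k=3: m=36, d=83, a=1
  k=4: m=47, d=1, a=94
d=1 and a=2a₀=94 at k=4, so the next step gives (m, d) = (47, 83) again — its k=1 value — and the period has length 4.

[47; 1, 6, 1, 94]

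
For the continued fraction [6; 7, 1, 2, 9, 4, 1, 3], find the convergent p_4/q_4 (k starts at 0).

Using pₖ = aₖpₖ₋₁ + pₖ₋₂, qₖ = aₖqₖ₋₁ + qₖ₋₂ (with p₋₁=1, p₋₂=0, q₋₁=0, q₋₂=1):
  k=0: a=6, p=6, q=1
  k=1: a=7, p=43, q=7
  k=2: a=1, p=49, q=8
  k=3: a=2, p=141, q=23
  k=4: a=9, p=1318, q=215

1318/215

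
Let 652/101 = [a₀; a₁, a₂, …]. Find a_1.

652 = 6·101 + 46   →  a_0 = 6
101 = 2·46 + 9   →  a_1 = 2

2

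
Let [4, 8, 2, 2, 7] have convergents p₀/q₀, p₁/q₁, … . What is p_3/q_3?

173/42

Using pₖ = aₖpₖ₋₁ + pₖ₋₂, qₖ = aₖqₖ₋₁ + qₖ₋₂ (with p₋₁=1, p₋₂=0, q₋₁=0, q₋₂=1):
  k=0: a=4, p=4, q=1
  k=1: a=8, p=33, q=8
  k=2: a=2, p=70, q=17
  k=3: a=2, p=173, q=42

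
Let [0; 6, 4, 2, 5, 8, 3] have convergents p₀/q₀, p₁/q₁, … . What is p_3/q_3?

9/56

Using pₖ = aₖpₖ₋₁ + pₖ₋₂, qₖ = aₖqₖ₋₁ + qₖ₋₂ (with p₋₁=1, p₋₂=0, q₋₁=0, q₋₂=1):
  k=0: a=0, p=0, q=1
  k=1: a=6, p=1, q=6
  k=2: a=4, p=4, q=25
  k=3: a=2, p=9, q=56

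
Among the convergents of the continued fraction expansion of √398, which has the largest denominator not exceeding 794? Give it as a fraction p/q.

√398 = [19; 1, 18, 1, 38, …] (period length 4).
Convergents:
  p_0/q_0 = 19/1
  p_1/q_1 = 20/1
  p_2/q_2 = 379/19
  p_3/q_3 = 399/20
  p_4/q_4 = 15541/779
  p_5/q_5 = 15940/799
q_4 = 779 ≤ 794 < 799 = q_5, so the answer is 15541/779.

15541/779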